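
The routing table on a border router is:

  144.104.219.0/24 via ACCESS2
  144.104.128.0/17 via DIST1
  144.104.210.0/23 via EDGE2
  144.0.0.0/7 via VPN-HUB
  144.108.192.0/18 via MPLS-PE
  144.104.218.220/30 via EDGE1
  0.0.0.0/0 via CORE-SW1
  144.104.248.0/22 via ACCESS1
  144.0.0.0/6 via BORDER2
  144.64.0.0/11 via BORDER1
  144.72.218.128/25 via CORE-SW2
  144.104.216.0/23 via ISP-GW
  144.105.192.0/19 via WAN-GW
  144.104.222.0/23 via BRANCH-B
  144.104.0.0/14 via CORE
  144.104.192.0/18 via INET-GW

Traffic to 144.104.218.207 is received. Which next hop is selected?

INET-GW

Routes whose prefix contains 144.104.218.207:
  0.0.0.0/0 (default, matches everything) -> CORE-SW1
  144.0.0.0/6 (144.0.0.0 - 147.255.255.255) -> BORDER2
  144.0.0.0/7 (144.0.0.0 - 145.255.255.255) -> VPN-HUB
  144.104.0.0/14 (144.104.0.0 - 144.107.255.255) -> CORE
  144.104.128.0/17 (144.104.128.0 - 144.104.255.255) -> DIST1
  144.104.192.0/18 (144.104.192.0 - 144.104.255.255) -> INET-GW
More-specific entries that do NOT match:
  144.104.218.220/30 (144.104.218.220 - 144.104.218.223) does not contain 144.104.218.207
  144.72.218.128/25 (144.72.218.128 - 144.72.218.255) does not contain 144.104.218.207
  144.104.219.0/24 (144.104.219.0 - 144.104.219.255) does not contain 144.104.218.207
  144.104.210.0/23 (144.104.210.0 - 144.104.211.255) does not contain 144.104.218.207
  144.104.216.0/23 (144.104.216.0 - 144.104.217.255) does not contain 144.104.218.207
  144.104.222.0/23 (144.104.222.0 - 144.104.223.255) does not contain 144.104.218.207
  144.104.248.0/22 (144.104.248.0 - 144.104.251.255) does not contain 144.104.218.207
  144.105.192.0/19 (144.105.192.0 - 144.105.223.255) does not contain 144.104.218.207
Longest matching prefix is /18 -> next hop INET-GW.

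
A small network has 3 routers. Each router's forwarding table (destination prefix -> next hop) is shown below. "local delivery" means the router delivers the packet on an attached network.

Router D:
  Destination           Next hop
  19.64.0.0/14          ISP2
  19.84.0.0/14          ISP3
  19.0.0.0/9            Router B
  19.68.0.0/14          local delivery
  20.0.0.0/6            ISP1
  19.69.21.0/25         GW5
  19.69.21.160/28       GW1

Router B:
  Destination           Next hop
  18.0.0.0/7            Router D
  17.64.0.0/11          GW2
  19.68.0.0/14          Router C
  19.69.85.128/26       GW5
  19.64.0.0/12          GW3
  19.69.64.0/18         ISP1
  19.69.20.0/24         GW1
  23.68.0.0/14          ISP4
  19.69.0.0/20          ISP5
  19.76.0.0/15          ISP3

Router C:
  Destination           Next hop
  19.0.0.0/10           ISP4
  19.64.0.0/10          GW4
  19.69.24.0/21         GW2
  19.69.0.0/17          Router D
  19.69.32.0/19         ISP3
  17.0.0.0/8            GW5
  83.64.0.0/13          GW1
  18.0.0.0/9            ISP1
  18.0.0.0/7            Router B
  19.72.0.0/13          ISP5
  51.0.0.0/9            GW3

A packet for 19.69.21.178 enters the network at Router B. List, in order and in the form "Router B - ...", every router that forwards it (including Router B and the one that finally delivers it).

At Router B: longest match for 19.69.21.178 is 19.68.0.0/14 -> Router C
At Router C: longest match for 19.69.21.178 is 19.69.0.0/17 -> Router D
At Router D: longest match for 19.69.21.178 is 19.68.0.0/14 -> local delivery

Router B - Router C - Router D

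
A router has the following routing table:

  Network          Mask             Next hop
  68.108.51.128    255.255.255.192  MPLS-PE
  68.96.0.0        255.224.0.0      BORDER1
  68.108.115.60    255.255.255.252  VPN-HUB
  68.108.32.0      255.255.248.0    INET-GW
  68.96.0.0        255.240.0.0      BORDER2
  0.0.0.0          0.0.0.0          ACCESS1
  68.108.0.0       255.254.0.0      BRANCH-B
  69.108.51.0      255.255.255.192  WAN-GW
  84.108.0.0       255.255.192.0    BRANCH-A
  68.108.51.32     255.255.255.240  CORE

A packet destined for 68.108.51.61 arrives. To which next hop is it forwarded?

Routes whose prefix contains 68.108.51.61:
  0.0.0.0/0 (default, matches everything) -> ACCESS1
  68.96.0.0/11 (68.96.0.0 - 68.127.255.255) -> BORDER1
  68.96.0.0/12 (68.96.0.0 - 68.111.255.255) -> BORDER2
  68.108.0.0/15 (68.108.0.0 - 68.109.255.255) -> BRANCH-B
More-specific entries that do NOT match:
  68.108.115.60/30 (68.108.115.60 - 68.108.115.63) does not contain 68.108.51.61
  68.108.51.32/28 (68.108.51.32 - 68.108.51.47) does not contain 68.108.51.61
  68.108.51.128/26 (68.108.51.128 - 68.108.51.191) does not contain 68.108.51.61
  69.108.51.0/26 (69.108.51.0 - 69.108.51.63) does not contain 68.108.51.61
  68.108.32.0/21 (68.108.32.0 - 68.108.39.255) does not contain 68.108.51.61
  84.108.0.0/18 (84.108.0.0 - 84.108.63.255) does not contain 68.108.51.61
Longest matching prefix is /15 -> next hop BRANCH-B.

BRANCH-B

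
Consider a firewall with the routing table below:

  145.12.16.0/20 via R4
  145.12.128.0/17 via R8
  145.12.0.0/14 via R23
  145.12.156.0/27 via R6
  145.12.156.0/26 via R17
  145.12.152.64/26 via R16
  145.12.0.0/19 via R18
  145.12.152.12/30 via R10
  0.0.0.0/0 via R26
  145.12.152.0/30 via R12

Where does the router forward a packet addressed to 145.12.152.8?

Routes whose prefix contains 145.12.152.8:
  0.0.0.0/0 (default, matches everything) -> R26
  145.12.0.0/14 (145.12.0.0 - 145.15.255.255) -> R23
  145.12.128.0/17 (145.12.128.0 - 145.12.255.255) -> R8
More-specific entries that do NOT match:
  145.12.152.12/30 (145.12.152.12 - 145.12.152.15) does not contain 145.12.152.8
  145.12.152.0/30 (145.12.152.0 - 145.12.152.3) does not contain 145.12.152.8
  145.12.156.0/27 (145.12.156.0 - 145.12.156.31) does not contain 145.12.152.8
  145.12.156.0/26 (145.12.156.0 - 145.12.156.63) does not contain 145.12.152.8
  145.12.152.64/26 (145.12.152.64 - 145.12.152.127) does not contain 145.12.152.8
  145.12.16.0/20 (145.12.16.0 - 145.12.31.255) does not contain 145.12.152.8
  145.12.0.0/19 (145.12.0.0 - 145.12.31.255) does not contain 145.12.152.8
Longest matching prefix is /17 -> next hop R8.

R8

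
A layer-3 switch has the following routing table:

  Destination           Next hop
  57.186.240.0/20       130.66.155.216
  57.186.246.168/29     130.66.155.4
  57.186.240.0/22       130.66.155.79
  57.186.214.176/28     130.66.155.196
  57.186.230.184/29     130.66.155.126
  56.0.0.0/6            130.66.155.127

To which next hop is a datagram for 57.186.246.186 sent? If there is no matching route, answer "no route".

130.66.155.216

Routes whose prefix contains 57.186.246.186:
  56.0.0.0/6 (56.0.0.0 - 59.255.255.255) -> 130.66.155.127
  57.186.240.0/20 (57.186.240.0 - 57.186.255.255) -> 130.66.155.216
More-specific entries that do NOT match:
  57.186.246.168/29 (57.186.246.168 - 57.186.246.175) does not contain 57.186.246.186
  57.186.230.184/29 (57.186.230.184 - 57.186.230.191) does not contain 57.186.246.186
  57.186.214.176/28 (57.186.214.176 - 57.186.214.191) does not contain 57.186.246.186
  57.186.240.0/22 (57.186.240.0 - 57.186.243.255) does not contain 57.186.246.186
Longest matching prefix is /20 -> next hop 130.66.155.216.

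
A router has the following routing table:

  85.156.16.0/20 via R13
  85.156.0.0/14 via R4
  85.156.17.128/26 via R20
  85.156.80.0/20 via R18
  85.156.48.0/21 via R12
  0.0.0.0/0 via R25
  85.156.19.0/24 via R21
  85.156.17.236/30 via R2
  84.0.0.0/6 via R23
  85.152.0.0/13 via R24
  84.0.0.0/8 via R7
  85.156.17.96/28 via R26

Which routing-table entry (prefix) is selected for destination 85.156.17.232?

85.156.16.0/20

Entries matching 85.156.17.232:
  0.0.0.0/0 (default, matches everything)
  84.0.0.0/6 (84.0.0.0 - 87.255.255.255)
  85.152.0.0/13 (85.152.0.0 - 85.159.255.255)
  85.156.0.0/14 (85.156.0.0 - 85.159.255.255)
  85.156.16.0/20 (85.156.16.0 - 85.156.31.255)
Most specific is 85.156.16.0/20.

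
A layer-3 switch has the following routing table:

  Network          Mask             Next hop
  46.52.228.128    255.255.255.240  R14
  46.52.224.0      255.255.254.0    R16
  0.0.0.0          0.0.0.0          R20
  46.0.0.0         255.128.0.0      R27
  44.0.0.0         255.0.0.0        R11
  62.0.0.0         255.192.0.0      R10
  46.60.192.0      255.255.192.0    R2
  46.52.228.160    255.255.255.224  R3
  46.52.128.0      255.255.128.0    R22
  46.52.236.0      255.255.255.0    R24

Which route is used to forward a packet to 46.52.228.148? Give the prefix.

46.52.128.0/17

Entries matching 46.52.228.148:
  0.0.0.0/0 (default, matches everything)
  46.0.0.0/9 (46.0.0.0 - 46.127.255.255)
  46.52.128.0/17 (46.52.128.0 - 46.52.255.255)
Most specific is 46.52.128.0/17.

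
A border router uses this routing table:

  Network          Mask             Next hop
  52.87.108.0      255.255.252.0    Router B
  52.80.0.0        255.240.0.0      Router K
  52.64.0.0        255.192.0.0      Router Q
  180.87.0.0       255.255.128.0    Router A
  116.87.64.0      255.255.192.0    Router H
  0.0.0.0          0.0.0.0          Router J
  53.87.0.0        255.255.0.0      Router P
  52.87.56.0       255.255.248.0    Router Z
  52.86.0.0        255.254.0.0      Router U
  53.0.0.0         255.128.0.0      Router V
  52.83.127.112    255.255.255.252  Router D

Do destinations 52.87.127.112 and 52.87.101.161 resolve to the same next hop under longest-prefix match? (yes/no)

52.87.127.112: longest match 52.86.0.0/15 -> Router U
52.87.101.161: longest match 52.86.0.0/15 -> Router U

yes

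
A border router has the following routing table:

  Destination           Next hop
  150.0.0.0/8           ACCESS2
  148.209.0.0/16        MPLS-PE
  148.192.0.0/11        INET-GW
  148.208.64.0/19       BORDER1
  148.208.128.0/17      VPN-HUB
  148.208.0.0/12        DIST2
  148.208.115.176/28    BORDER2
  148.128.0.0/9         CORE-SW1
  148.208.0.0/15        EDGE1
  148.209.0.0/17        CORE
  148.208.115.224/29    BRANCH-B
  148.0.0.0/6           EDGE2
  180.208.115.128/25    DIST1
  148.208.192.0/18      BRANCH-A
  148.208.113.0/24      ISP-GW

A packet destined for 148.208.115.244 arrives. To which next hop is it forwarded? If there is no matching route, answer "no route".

EDGE1

Routes whose prefix contains 148.208.115.244:
  148.0.0.0/6 (148.0.0.0 - 151.255.255.255) -> EDGE2
  148.128.0.0/9 (148.128.0.0 - 148.255.255.255) -> CORE-SW1
  148.192.0.0/11 (148.192.0.0 - 148.223.255.255) -> INET-GW
  148.208.0.0/12 (148.208.0.0 - 148.223.255.255) -> DIST2
  148.208.0.0/15 (148.208.0.0 - 148.209.255.255) -> EDGE1
More-specific entries that do NOT match:
  148.208.115.224/29 (148.208.115.224 - 148.208.115.231) does not contain 148.208.115.244
  148.208.115.176/28 (148.208.115.176 - 148.208.115.191) does not contain 148.208.115.244
  180.208.115.128/25 (180.208.115.128 - 180.208.115.255) does not contain 148.208.115.244
  148.208.113.0/24 (148.208.113.0 - 148.208.113.255) does not contain 148.208.115.244
  148.208.64.0/19 (148.208.64.0 - 148.208.95.255) does not contain 148.208.115.244
  148.208.192.0/18 (148.208.192.0 - 148.208.255.255) does not contain 148.208.115.244
  148.208.128.0/17 (148.208.128.0 - 148.208.255.255) does not contain 148.208.115.244
  148.209.0.0/17 (148.209.0.0 - 148.209.127.255) does not contain 148.208.115.244
  148.209.0.0/16 (148.209.0.0 - 148.209.255.255) does not contain 148.208.115.244
Longest matching prefix is /15 -> next hop EDGE1.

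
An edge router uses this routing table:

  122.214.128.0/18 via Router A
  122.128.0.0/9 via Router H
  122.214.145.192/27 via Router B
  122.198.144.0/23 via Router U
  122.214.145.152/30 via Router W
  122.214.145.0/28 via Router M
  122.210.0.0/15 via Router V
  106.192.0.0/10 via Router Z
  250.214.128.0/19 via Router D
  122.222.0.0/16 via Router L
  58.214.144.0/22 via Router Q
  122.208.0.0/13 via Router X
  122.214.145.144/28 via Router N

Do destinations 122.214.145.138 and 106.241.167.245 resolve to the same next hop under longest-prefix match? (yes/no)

no

122.214.145.138: longest match 122.214.128.0/18 -> Router A
106.241.167.245: longest match 106.192.0.0/10 -> Router Z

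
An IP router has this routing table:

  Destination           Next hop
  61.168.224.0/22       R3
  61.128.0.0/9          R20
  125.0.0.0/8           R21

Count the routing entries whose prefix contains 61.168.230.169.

1

Prefixes containing 61.168.230.169:
  61.128.0.0/9 (61.128.0.0 - 61.255.255.255)
Total matching entries: 1.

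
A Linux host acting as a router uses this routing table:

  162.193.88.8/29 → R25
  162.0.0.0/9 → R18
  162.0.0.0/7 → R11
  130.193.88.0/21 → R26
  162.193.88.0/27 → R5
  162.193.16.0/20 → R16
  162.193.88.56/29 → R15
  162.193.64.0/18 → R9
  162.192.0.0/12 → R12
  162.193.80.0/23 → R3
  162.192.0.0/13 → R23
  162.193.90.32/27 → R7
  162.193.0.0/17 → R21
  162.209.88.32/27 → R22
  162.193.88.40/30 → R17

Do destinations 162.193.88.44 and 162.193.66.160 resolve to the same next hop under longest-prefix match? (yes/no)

162.193.88.44: longest match 162.193.64.0/18 -> R9
162.193.66.160: longest match 162.193.64.0/18 -> R9

yes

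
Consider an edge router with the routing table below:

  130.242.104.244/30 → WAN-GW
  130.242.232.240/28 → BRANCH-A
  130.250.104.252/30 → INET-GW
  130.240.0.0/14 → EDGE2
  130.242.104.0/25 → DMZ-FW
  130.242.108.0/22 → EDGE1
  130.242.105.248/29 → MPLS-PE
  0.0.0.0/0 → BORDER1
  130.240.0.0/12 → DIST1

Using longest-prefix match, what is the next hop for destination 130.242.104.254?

EDGE2

Routes whose prefix contains 130.242.104.254:
  0.0.0.0/0 (default, matches everything) -> BORDER1
  130.240.0.0/12 (130.240.0.0 - 130.255.255.255) -> DIST1
  130.240.0.0/14 (130.240.0.0 - 130.243.255.255) -> EDGE2
More-specific entries that do NOT match:
  130.242.104.244/30 (130.242.104.244 - 130.242.104.247) does not contain 130.242.104.254
  130.250.104.252/30 (130.250.104.252 - 130.250.104.255) does not contain 130.242.104.254
  130.242.105.248/29 (130.242.105.248 - 130.242.105.255) does not contain 130.242.104.254
  130.242.232.240/28 (130.242.232.240 - 130.242.232.255) does not contain 130.242.104.254
  130.242.104.0/25 (130.242.104.0 - 130.242.104.127) does not contain 130.242.104.254
  130.242.108.0/22 (130.242.108.0 - 130.242.111.255) does not contain 130.242.104.254
Longest matching prefix is /14 -> next hop EDGE2.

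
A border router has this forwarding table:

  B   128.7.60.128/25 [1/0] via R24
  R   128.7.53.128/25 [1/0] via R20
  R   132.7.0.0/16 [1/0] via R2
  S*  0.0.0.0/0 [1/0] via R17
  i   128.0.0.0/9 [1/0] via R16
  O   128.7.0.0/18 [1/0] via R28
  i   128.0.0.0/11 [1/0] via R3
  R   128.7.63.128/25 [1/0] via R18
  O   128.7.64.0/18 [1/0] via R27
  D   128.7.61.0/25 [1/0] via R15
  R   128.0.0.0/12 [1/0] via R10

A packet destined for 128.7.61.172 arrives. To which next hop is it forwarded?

Routes whose prefix contains 128.7.61.172:
  0.0.0.0/0 (default, matches everything) -> R17
  128.0.0.0/9 (128.0.0.0 - 128.127.255.255) -> R16
  128.0.0.0/11 (128.0.0.0 - 128.31.255.255) -> R3
  128.0.0.0/12 (128.0.0.0 - 128.15.255.255) -> R10
  128.7.0.0/18 (128.7.0.0 - 128.7.63.255) -> R28
More-specific entries that do NOT match:
  128.7.60.128/25 (128.7.60.128 - 128.7.60.255) does not contain 128.7.61.172
  128.7.53.128/25 (128.7.53.128 - 128.7.53.255) does not contain 128.7.61.172
  128.7.63.128/25 (128.7.63.128 - 128.7.63.255) does not contain 128.7.61.172
  128.7.61.0/25 (128.7.61.0 - 128.7.61.127) does not contain 128.7.61.172
Longest matching prefix is /18 -> next hop R28.

R28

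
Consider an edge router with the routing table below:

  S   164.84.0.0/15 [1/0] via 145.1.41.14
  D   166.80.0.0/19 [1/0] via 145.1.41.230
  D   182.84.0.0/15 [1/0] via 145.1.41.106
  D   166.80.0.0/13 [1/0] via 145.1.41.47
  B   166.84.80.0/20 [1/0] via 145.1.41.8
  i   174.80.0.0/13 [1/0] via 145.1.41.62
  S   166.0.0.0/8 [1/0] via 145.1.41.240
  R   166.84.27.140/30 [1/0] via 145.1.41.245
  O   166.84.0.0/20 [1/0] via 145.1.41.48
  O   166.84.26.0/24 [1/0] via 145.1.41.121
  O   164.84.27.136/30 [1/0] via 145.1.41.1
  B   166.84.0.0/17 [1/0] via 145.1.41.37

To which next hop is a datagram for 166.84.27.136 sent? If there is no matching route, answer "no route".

Routes whose prefix contains 166.84.27.136:
  166.0.0.0/8 (166.0.0.0 - 166.255.255.255) -> 145.1.41.240
  166.80.0.0/13 (166.80.0.0 - 166.87.255.255) -> 145.1.41.47
  166.84.0.0/17 (166.84.0.0 - 166.84.127.255) -> 145.1.41.37
More-specific entries that do NOT match:
  166.84.27.140/30 (166.84.27.140 - 166.84.27.143) does not contain 166.84.27.136
  164.84.27.136/30 (164.84.27.136 - 164.84.27.139) does not contain 166.84.27.136
  166.84.26.0/24 (166.84.26.0 - 166.84.26.255) does not contain 166.84.27.136
  166.84.80.0/20 (166.84.80.0 - 166.84.95.255) does not contain 166.84.27.136
  166.84.0.0/20 (166.84.0.0 - 166.84.15.255) does not contain 166.84.27.136
  166.80.0.0/19 (166.80.0.0 - 166.80.31.255) does not contain 166.84.27.136
Longest matching prefix is /17 -> next hop 145.1.41.37.

145.1.41.37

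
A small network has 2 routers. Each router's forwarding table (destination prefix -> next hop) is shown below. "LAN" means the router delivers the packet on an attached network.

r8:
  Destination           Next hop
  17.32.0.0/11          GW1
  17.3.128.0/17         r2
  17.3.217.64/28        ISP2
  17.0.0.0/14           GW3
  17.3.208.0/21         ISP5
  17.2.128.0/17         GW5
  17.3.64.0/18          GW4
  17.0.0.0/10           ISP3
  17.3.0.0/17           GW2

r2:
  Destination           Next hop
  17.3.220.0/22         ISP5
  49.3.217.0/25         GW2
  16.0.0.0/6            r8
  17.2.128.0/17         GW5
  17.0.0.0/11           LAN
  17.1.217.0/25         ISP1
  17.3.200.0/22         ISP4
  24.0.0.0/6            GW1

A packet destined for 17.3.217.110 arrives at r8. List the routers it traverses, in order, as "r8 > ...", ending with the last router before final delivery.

At r8: longest match for 17.3.217.110 is 17.3.128.0/17 -> r2
At r2: longest match for 17.3.217.110 is 17.0.0.0/11 -> LAN

r8 > r2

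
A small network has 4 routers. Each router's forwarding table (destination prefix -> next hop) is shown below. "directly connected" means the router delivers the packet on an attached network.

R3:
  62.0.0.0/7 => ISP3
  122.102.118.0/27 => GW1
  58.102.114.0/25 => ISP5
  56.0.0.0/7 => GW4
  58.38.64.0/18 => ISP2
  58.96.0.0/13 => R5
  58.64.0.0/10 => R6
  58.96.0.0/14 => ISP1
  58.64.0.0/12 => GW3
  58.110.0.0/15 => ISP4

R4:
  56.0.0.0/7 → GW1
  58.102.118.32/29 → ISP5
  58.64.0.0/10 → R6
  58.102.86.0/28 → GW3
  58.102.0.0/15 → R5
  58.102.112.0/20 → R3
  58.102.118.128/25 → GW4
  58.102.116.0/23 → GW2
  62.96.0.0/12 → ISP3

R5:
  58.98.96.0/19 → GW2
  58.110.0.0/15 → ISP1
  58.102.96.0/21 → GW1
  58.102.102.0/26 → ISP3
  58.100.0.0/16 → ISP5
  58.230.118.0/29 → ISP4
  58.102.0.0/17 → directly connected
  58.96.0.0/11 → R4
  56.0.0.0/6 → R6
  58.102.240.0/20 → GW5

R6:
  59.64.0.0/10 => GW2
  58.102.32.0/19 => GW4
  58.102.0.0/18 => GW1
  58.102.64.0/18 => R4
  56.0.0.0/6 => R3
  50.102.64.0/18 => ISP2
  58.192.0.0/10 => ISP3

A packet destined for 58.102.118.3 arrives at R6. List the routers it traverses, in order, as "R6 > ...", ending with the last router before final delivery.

At R6: longest match for 58.102.118.3 is 58.102.64.0/18 -> R4
At R4: longest match for 58.102.118.3 is 58.102.112.0/20 -> R3
At R3: longest match for 58.102.118.3 is 58.96.0.0/13 -> R5
At R5: longest match for 58.102.118.3 is 58.102.0.0/17 -> directly connected

R6 > R4 > R3 > R5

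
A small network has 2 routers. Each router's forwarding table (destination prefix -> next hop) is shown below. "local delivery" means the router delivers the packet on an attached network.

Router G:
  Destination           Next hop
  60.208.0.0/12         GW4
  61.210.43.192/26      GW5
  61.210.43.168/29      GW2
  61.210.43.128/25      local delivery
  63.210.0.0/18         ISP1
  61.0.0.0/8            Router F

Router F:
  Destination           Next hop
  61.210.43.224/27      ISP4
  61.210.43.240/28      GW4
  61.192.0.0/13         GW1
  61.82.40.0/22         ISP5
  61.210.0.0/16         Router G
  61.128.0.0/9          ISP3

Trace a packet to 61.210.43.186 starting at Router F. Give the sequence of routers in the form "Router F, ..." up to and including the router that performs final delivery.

At Router F: longest match for 61.210.43.186 is 61.210.0.0/16 -> Router G
At Router G: longest match for 61.210.43.186 is 61.210.43.128/25 -> local delivery

Router F, Router G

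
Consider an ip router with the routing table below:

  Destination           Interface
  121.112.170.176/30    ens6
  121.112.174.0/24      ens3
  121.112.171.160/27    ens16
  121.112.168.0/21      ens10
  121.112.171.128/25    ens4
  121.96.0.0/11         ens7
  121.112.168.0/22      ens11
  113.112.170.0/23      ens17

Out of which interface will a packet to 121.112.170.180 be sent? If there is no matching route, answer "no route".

ens11

Routes whose prefix contains 121.112.170.180:
  121.96.0.0/11 (121.96.0.0 - 121.127.255.255) -> ens7
  121.112.168.0/21 (121.112.168.0 - 121.112.175.255) -> ens10
  121.112.168.0/22 (121.112.168.0 - 121.112.171.255) -> ens11
More-specific entries that do NOT match:
  121.112.170.176/30 (121.112.170.176 - 121.112.170.179) does not contain 121.112.170.180
  121.112.171.160/27 (121.112.171.160 - 121.112.171.191) does not contain 121.112.170.180
  121.112.171.128/25 (121.112.171.128 - 121.112.171.255) does not contain 121.112.170.180
  121.112.174.0/24 (121.112.174.0 - 121.112.174.255) does not contain 121.112.170.180
  113.112.170.0/23 (113.112.170.0 - 113.112.171.255) does not contain 121.112.170.180
Longest matching prefix is /22 -> interface ens11.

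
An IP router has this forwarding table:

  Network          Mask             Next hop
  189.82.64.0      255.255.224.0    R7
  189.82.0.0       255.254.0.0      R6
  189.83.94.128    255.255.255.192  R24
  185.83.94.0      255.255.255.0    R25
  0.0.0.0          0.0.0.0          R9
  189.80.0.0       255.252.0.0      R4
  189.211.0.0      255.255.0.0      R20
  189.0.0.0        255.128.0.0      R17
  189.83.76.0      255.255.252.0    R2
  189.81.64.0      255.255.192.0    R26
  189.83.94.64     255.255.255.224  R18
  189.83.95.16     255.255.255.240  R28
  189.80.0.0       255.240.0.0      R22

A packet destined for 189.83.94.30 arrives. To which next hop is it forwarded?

Routes whose prefix contains 189.83.94.30:
  0.0.0.0/0 (default, matches everything) -> R9
  189.0.0.0/9 (189.0.0.0 - 189.127.255.255) -> R17
  189.80.0.0/12 (189.80.0.0 - 189.95.255.255) -> R22
  189.80.0.0/14 (189.80.0.0 - 189.83.255.255) -> R4
  189.82.0.0/15 (189.82.0.0 - 189.83.255.255) -> R6
More-specific entries that do NOT match:
  189.83.95.16/28 (189.83.95.16 - 189.83.95.31) does not contain 189.83.94.30
  189.83.94.64/27 (189.83.94.64 - 189.83.94.95) does not contain 189.83.94.30
  189.83.94.128/26 (189.83.94.128 - 189.83.94.191) does not contain 189.83.94.30
  185.83.94.0/24 (185.83.94.0 - 185.83.94.255) does not contain 189.83.94.30
  189.83.76.0/22 (189.83.76.0 - 189.83.79.255) does not contain 189.83.94.30
  189.82.64.0/19 (189.82.64.0 - 189.82.95.255) does not contain 189.83.94.30
  189.81.64.0/18 (189.81.64.0 - 189.81.127.255) does not contain 189.83.94.30
  189.211.0.0/16 (189.211.0.0 - 189.211.255.255) does not contain 189.83.94.30
Longest matching prefix is /15 -> next hop R6.

R6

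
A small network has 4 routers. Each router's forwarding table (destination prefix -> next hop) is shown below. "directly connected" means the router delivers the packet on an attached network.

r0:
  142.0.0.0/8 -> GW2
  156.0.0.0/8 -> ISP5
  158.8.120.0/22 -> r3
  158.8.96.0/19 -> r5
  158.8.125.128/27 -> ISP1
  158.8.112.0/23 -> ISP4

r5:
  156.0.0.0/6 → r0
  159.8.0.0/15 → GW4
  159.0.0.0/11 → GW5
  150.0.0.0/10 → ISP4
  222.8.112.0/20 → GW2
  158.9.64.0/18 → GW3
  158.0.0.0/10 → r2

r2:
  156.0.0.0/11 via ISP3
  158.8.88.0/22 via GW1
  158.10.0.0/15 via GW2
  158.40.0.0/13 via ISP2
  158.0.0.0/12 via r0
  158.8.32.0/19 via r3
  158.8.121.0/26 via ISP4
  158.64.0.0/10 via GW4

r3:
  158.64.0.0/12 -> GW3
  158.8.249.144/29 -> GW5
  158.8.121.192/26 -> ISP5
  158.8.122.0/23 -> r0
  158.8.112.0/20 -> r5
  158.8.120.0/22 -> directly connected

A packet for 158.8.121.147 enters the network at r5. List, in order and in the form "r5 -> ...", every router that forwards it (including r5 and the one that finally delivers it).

r5 -> r2 -> r0 -> r3

At r5: longest match for 158.8.121.147 is 158.0.0.0/10 -> r2
At r2: longest match for 158.8.121.147 is 158.0.0.0/12 -> r0
At r0: longest match for 158.8.121.147 is 158.8.120.0/22 -> r3
At r3: longest match for 158.8.121.147 is 158.8.120.0/22 -> directly connected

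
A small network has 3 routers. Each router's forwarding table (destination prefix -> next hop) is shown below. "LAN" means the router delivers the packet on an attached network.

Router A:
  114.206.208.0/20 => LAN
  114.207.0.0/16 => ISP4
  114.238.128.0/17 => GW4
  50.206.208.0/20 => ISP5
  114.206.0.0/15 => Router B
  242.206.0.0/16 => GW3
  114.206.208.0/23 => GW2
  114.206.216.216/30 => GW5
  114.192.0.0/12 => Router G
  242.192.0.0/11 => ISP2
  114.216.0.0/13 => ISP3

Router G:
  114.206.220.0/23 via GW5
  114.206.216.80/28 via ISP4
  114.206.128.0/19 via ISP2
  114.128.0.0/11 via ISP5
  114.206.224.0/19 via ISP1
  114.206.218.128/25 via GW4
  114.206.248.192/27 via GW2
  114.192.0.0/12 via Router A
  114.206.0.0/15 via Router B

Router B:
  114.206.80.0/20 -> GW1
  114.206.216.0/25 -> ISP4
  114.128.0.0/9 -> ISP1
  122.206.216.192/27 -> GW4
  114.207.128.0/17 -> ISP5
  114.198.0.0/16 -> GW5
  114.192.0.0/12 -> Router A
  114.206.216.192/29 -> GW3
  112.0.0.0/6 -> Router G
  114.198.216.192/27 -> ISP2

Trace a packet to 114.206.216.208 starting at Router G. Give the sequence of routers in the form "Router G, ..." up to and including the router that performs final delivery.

At Router G: longest match for 114.206.216.208 is 114.206.0.0/15 -> Router B
At Router B: longest match for 114.206.216.208 is 114.192.0.0/12 -> Router A
At Router A: longest match for 114.206.216.208 is 114.206.208.0/20 -> LAN

Router G, Router B, Router A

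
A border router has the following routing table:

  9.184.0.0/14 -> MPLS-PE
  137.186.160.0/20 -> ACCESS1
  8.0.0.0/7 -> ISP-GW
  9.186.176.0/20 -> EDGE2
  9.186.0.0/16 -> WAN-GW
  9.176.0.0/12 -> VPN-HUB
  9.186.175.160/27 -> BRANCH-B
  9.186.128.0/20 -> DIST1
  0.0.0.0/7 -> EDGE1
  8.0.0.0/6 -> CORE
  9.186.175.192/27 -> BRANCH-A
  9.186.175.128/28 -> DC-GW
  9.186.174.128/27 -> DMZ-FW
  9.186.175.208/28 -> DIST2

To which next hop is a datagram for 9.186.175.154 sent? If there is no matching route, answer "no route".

Routes whose prefix contains 9.186.175.154:
  8.0.0.0/6 (8.0.0.0 - 11.255.255.255) -> CORE
  8.0.0.0/7 (8.0.0.0 - 9.255.255.255) -> ISP-GW
  9.176.0.0/12 (9.176.0.0 - 9.191.255.255) -> VPN-HUB
  9.184.0.0/14 (9.184.0.0 - 9.187.255.255) -> MPLS-PE
  9.186.0.0/16 (9.186.0.0 - 9.186.255.255) -> WAN-GW
More-specific entries that do NOT match:
  9.186.175.128/28 (9.186.175.128 - 9.186.175.143) does not contain 9.186.175.154
  9.186.175.208/28 (9.186.175.208 - 9.186.175.223) does not contain 9.186.175.154
  9.186.175.160/27 (9.186.175.160 - 9.186.175.191) does not contain 9.186.175.154
  9.186.175.192/27 (9.186.175.192 - 9.186.175.223) does not contain 9.186.175.154
  9.186.174.128/27 (9.186.174.128 - 9.186.174.159) does not contain 9.186.175.154
  137.186.160.0/20 (137.186.160.0 - 137.186.175.255) does not contain 9.186.175.154
  9.186.176.0/20 (9.186.176.0 - 9.186.191.255) does not contain 9.186.175.154
  9.186.128.0/20 (9.186.128.0 - 9.186.143.255) does not contain 9.186.175.154
Longest matching prefix is /16 -> next hop WAN-GW.

WAN-GW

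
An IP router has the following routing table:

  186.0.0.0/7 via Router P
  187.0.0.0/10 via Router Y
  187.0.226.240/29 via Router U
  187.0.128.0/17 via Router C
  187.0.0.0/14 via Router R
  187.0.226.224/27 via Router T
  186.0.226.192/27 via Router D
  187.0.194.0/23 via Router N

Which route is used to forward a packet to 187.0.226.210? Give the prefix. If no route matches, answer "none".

187.0.128.0/17

Entries matching 187.0.226.210:
  186.0.0.0/7 (186.0.0.0 - 187.255.255.255)
  187.0.0.0/10 (187.0.0.0 - 187.63.255.255)
  187.0.0.0/14 (187.0.0.0 - 187.3.255.255)
  187.0.128.0/17 (187.0.128.0 - 187.0.255.255)
Most specific is 187.0.128.0/17.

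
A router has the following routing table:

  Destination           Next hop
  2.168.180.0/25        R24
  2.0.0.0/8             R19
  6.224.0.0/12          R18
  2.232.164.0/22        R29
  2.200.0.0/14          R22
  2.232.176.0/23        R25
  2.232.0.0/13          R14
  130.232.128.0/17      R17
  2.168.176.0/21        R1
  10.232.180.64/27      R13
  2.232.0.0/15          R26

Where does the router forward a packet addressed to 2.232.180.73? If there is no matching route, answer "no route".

Routes whose prefix contains 2.232.180.73:
  2.0.0.0/8 (2.0.0.0 - 2.255.255.255) -> R19
  2.232.0.0/13 (2.232.0.0 - 2.239.255.255) -> R14
  2.232.0.0/15 (2.232.0.0 - 2.233.255.255) -> R26
More-specific entries that do NOT match:
  10.232.180.64/27 (10.232.180.64 - 10.232.180.95) does not contain 2.232.180.73
  2.168.180.0/25 (2.168.180.0 - 2.168.180.127) does not contain 2.232.180.73
  2.232.176.0/23 (2.232.176.0 - 2.232.177.255) does not contain 2.232.180.73
  2.232.164.0/22 (2.232.164.0 - 2.232.167.255) does not contain 2.232.180.73
  2.168.176.0/21 (2.168.176.0 - 2.168.183.255) does not contain 2.232.180.73
  130.232.128.0/17 (130.232.128.0 - 130.232.255.255) does not contain 2.232.180.73
Longest matching prefix is /15 -> next hop R26.

R26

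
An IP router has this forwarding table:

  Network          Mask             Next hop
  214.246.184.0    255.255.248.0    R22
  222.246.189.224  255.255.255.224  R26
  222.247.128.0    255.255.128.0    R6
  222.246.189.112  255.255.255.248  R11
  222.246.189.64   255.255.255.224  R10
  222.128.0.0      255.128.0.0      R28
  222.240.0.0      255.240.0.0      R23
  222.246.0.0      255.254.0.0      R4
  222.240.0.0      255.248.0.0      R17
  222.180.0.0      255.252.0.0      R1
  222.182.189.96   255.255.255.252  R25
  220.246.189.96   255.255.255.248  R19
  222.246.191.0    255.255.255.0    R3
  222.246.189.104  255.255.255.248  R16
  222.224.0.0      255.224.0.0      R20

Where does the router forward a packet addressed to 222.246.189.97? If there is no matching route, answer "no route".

Routes whose prefix contains 222.246.189.97:
  222.128.0.0/9 (222.128.0.0 - 222.255.255.255) -> R28
  222.224.0.0/11 (222.224.0.0 - 222.255.255.255) -> R20
  222.240.0.0/12 (222.240.0.0 - 222.255.255.255) -> R23
  222.240.0.0/13 (222.240.0.0 - 222.247.255.255) -> R17
  222.246.0.0/15 (222.246.0.0 - 222.247.255.255) -> R4
More-specific entries that do NOT match:
  222.182.189.96/30 (222.182.189.96 - 222.182.189.99) does not contain 222.246.189.97
  222.246.189.112/29 (222.246.189.112 - 222.246.189.119) does not contain 222.246.189.97
  220.246.189.96/29 (220.246.189.96 - 220.246.189.103) does not contain 222.246.189.97
  222.246.189.104/29 (222.246.189.104 - 222.246.189.111) does not contain 222.246.189.97
  222.246.189.224/27 (222.246.189.224 - 222.246.189.255) does not contain 222.246.189.97
  222.246.189.64/27 (222.246.189.64 - 222.246.189.95) does not contain 222.246.189.97
  222.246.191.0/24 (222.246.191.0 - 222.246.191.255) does not contain 222.246.189.97
  214.246.184.0/21 (214.246.184.0 - 214.246.191.255) does not contain 222.246.189.97
  222.247.128.0/17 (222.247.128.0 - 222.247.255.255) does not contain 222.246.189.97
Longest matching prefix is /15 -> next hop R4.

R4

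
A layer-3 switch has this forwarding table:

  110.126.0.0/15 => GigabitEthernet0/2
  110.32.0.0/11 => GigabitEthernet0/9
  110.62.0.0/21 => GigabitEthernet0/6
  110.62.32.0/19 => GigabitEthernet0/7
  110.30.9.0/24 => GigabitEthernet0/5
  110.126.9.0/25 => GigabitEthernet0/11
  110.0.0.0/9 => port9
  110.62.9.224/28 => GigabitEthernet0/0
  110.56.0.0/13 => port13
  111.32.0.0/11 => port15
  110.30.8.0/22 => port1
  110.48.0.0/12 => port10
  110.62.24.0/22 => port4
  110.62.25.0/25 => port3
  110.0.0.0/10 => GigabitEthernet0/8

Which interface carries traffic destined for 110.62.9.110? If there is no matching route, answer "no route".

port13

Routes whose prefix contains 110.62.9.110:
  110.0.0.0/9 (110.0.0.0 - 110.127.255.255) -> port9
  110.0.0.0/10 (110.0.0.0 - 110.63.255.255) -> GigabitEthernet0/8
  110.32.0.0/11 (110.32.0.0 - 110.63.255.255) -> GigabitEthernet0/9
  110.48.0.0/12 (110.48.0.0 - 110.63.255.255) -> port10
  110.56.0.0/13 (110.56.0.0 - 110.63.255.255) -> port13
More-specific entries that do NOT match:
  110.62.9.224/28 (110.62.9.224 - 110.62.9.239) does not contain 110.62.9.110
  110.126.9.0/25 (110.126.9.0 - 110.126.9.127) does not contain 110.62.9.110
  110.62.25.0/25 (110.62.25.0 - 110.62.25.127) does not contain 110.62.9.110
  110.30.9.0/24 (110.30.9.0 - 110.30.9.255) does not contain 110.62.9.110
  110.30.8.0/22 (110.30.8.0 - 110.30.11.255) does not contain 110.62.9.110
  110.62.24.0/22 (110.62.24.0 - 110.62.27.255) does not contain 110.62.9.110
  110.62.0.0/21 (110.62.0.0 - 110.62.7.255) does not contain 110.62.9.110
  110.62.32.0/19 (110.62.32.0 - 110.62.63.255) does not contain 110.62.9.110
  110.126.0.0/15 (110.126.0.0 - 110.127.255.255) does not contain 110.62.9.110
Longest matching prefix is /13 -> interface port13.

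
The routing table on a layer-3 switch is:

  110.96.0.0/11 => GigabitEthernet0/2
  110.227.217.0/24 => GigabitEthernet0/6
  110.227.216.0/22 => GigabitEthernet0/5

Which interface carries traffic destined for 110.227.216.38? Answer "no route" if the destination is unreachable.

GigabitEthernet0/5

Routes whose prefix contains 110.227.216.38:
  110.227.216.0/22 (110.227.216.0 - 110.227.219.255) -> GigabitEthernet0/5
More-specific entries that do NOT match:
  110.227.217.0/24 (110.227.217.0 - 110.227.217.255) does not contain 110.227.216.38
Longest matching prefix is /22 -> interface GigabitEthernet0/5.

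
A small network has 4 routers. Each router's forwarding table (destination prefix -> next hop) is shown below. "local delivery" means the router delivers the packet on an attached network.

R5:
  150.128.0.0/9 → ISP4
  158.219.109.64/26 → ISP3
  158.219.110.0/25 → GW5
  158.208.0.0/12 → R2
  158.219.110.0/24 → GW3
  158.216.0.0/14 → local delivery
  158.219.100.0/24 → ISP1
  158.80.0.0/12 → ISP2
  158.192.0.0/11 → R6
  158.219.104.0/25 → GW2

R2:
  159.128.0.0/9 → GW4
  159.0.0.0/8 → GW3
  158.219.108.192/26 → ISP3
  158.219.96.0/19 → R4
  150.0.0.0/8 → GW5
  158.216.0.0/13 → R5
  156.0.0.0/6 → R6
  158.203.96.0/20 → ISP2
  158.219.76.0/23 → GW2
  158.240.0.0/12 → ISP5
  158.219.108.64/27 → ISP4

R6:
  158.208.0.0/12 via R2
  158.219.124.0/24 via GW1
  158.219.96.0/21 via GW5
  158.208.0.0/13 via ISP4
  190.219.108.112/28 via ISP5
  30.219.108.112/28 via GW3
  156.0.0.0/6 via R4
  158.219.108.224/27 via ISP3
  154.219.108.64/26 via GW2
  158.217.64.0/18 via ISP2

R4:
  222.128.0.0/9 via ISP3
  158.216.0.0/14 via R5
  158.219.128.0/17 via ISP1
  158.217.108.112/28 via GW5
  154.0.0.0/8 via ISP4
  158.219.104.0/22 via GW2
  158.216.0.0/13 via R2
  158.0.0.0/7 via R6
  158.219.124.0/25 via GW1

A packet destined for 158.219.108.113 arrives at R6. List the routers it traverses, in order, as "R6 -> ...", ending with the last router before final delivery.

At R6: longest match for 158.219.108.113 is 158.208.0.0/12 -> R2
At R2: longest match for 158.219.108.113 is 158.219.96.0/19 -> R4
At R4: longest match for 158.219.108.113 is 158.216.0.0/14 -> R5
At R5: longest match for 158.219.108.113 is 158.216.0.0/14 -> local delivery

R6 -> R2 -> R4 -> R5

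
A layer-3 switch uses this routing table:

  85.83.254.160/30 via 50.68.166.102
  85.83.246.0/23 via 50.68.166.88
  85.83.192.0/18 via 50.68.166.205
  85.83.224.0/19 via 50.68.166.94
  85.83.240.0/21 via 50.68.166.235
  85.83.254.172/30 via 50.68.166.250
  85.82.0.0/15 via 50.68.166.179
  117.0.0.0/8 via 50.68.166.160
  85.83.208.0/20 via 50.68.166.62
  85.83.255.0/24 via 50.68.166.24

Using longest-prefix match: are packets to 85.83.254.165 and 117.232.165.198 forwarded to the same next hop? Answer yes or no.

85.83.254.165: longest match 85.83.224.0/19 -> 50.68.166.94
117.232.165.198: longest match 117.0.0.0/8 -> 50.68.166.160

no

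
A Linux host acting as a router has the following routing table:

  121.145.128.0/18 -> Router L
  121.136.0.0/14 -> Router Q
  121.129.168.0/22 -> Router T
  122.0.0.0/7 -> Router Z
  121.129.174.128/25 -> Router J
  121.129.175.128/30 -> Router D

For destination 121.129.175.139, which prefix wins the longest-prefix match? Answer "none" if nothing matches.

none

121.129.175.139 is outside every listed prefix and there is no default route.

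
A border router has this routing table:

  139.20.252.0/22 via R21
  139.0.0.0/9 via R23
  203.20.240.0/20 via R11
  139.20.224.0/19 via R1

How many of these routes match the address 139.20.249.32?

Prefixes containing 139.20.249.32:
  139.0.0.0/9 (139.0.0.0 - 139.127.255.255)
  139.20.224.0/19 (139.20.224.0 - 139.20.255.255)
Total matching entries: 2.

2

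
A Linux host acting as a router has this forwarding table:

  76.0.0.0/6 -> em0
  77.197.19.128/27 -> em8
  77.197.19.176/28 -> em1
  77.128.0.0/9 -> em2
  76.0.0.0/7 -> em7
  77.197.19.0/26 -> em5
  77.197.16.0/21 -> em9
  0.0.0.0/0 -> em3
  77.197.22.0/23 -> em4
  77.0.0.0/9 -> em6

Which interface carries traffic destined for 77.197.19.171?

em9

Routes whose prefix contains 77.197.19.171:
  0.0.0.0/0 (default, matches everything) -> em3
  76.0.0.0/6 (76.0.0.0 - 79.255.255.255) -> em0
  76.0.0.0/7 (76.0.0.0 - 77.255.255.255) -> em7
  77.128.0.0/9 (77.128.0.0 - 77.255.255.255) -> em2
  77.197.16.0/21 (77.197.16.0 - 77.197.23.255) -> em9
More-specific entries that do NOT match:
  77.197.19.176/28 (77.197.19.176 - 77.197.19.191) does not contain 77.197.19.171
  77.197.19.128/27 (77.197.19.128 - 77.197.19.159) does not contain 77.197.19.171
  77.197.19.0/26 (77.197.19.0 - 77.197.19.63) does not contain 77.197.19.171
  77.197.22.0/23 (77.197.22.0 - 77.197.23.255) does not contain 77.197.19.171
Longest matching prefix is /21 -> interface em9.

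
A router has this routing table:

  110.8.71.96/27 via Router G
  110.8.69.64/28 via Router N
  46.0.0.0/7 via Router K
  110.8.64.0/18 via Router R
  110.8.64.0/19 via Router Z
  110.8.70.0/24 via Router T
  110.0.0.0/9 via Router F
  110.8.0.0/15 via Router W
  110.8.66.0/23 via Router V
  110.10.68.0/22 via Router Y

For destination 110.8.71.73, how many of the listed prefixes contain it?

4

Prefixes containing 110.8.71.73:
  110.0.0.0/9 (110.0.0.0 - 110.127.255.255)
  110.8.0.0/15 (110.8.0.0 - 110.9.255.255)
  110.8.64.0/18 (110.8.64.0 - 110.8.127.255)
  110.8.64.0/19 (110.8.64.0 - 110.8.95.255)
Total matching entries: 4.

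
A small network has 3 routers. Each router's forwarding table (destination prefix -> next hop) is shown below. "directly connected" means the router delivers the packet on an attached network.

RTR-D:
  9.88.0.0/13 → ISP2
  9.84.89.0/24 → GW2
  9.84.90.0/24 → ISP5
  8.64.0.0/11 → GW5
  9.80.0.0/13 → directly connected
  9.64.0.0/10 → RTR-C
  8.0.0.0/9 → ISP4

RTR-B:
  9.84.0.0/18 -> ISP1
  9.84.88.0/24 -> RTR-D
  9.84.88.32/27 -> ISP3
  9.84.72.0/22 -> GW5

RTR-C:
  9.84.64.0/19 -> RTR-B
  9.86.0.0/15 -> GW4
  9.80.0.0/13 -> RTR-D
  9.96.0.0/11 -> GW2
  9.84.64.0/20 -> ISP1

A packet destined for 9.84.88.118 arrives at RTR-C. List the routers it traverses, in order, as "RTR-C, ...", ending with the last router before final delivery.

RTR-C, RTR-B, RTR-D

At RTR-C: longest match for 9.84.88.118 is 9.84.64.0/19 -> RTR-B
At RTR-B: longest match for 9.84.88.118 is 9.84.88.0/24 -> RTR-D
At RTR-D: longest match for 9.84.88.118 is 9.80.0.0/13 -> directly connected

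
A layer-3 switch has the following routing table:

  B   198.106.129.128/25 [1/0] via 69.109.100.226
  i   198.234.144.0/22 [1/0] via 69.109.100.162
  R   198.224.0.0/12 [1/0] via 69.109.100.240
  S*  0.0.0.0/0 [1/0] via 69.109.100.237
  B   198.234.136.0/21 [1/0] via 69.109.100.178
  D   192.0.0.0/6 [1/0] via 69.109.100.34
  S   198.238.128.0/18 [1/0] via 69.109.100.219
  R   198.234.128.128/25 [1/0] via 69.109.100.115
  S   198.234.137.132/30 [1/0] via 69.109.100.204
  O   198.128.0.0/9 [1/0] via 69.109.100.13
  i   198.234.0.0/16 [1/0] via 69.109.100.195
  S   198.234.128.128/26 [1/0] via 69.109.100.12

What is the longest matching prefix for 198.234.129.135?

198.234.0.0/16

Entries matching 198.234.129.135:
  0.0.0.0/0 (default, matches everything)
  198.128.0.0/9 (198.128.0.0 - 198.255.255.255)
  198.224.0.0/12 (198.224.0.0 - 198.239.255.255)
  198.234.0.0/16 (198.234.0.0 - 198.234.255.255)
Most specific is 198.234.0.0/16.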